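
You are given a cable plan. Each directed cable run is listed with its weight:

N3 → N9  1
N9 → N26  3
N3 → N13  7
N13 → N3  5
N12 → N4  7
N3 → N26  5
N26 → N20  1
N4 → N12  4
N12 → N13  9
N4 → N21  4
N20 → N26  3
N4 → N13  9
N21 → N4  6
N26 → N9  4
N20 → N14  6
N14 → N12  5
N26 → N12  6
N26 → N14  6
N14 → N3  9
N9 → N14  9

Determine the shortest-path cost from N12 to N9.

Shortest distances from N12:
N12: 0
N4: 7  (via N12)
N13: 9  (via N12)
N21: 11  (via N4)
N3: 14  (via N13)
N9: 15  (via N3)
Shortest route: N12–N13–N3–N9 = 15.

15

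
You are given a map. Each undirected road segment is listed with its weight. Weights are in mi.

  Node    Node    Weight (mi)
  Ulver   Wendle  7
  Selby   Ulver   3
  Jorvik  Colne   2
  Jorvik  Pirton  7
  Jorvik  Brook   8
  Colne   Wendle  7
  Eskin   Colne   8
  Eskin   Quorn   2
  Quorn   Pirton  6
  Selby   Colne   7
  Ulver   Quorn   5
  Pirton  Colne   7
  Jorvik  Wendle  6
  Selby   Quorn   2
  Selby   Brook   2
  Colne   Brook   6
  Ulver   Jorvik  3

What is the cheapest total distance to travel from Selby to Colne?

Settle nodes by increasing distance from Selby:
Selby: 0
Brook: 2  (via Selby)
Quorn: 2  (via Selby)
Ulver: 3  (via Selby)
Eskin: 4  (via Quorn)
Jorvik: 6  (via Ulver)
Colne: 7  (via Selby)
Shortest route: Selby–Colne = 7 mi.

7 mi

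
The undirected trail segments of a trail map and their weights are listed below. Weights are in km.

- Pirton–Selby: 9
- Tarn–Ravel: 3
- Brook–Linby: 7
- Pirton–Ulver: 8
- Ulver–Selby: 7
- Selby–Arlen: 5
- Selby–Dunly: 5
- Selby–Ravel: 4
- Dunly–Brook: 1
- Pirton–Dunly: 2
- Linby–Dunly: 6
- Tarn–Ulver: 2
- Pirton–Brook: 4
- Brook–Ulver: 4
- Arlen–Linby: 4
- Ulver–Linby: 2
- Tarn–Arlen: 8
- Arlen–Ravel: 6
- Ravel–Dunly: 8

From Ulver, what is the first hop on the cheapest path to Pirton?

Brook

Candidate routes:
Ulver → Brook → Pirton: 4+4 = 8
Ulver → Brook → Dunly → Pirton: 4+1+2 = 7
Cheapest is Ulver → Brook → Dunly → Pirton at 7 km.
So from Ulver the first move is to Brook.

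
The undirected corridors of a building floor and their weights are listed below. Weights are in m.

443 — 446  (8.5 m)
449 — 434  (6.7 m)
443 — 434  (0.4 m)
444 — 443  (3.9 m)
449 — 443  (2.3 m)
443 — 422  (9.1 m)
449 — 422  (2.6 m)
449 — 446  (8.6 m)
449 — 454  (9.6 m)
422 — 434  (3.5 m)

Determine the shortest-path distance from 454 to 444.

Candidate routes:
454 → 449 → 443 → 444: 9.6+2.3+3.9 = 15.8
454 → 449 → 422 → 434 → 443 → 444: 9.6+2.6+3.5+0.4+3.9 = 20
Cheapest is 454 → 449 → 443 → 444 at 15.8 m.

15.8 m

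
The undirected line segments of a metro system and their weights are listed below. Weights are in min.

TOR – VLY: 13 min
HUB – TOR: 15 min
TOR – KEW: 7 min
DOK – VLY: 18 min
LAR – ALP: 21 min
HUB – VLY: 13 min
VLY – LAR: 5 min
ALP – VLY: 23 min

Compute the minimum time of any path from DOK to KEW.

38 min

Enumerating some paths:
DOK - VLY - TOR - KEW: 18+13+7 = 38
DOK - VLY - HUB - TOR - KEW: 18+13+15+7 = 53
Cheapest is DOK - VLY - TOR - KEW at 38 min.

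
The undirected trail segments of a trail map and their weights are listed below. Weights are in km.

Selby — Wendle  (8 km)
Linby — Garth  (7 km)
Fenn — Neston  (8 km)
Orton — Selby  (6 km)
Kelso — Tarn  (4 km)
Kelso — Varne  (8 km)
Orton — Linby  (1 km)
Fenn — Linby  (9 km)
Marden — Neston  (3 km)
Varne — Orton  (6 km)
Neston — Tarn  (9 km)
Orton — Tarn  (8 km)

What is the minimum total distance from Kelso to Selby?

18 km

Compare a few routes:
Kelso → Varne → Orton → Selby: 8+6+6 = 20
Kelso → Tarn → Neston → Fenn → Linby → Orton → Selby: 4+9+8+9+1+6 = 37
Kelso → Tarn → Orton → Selby: 4+8+6 = 18
Cheapest is Kelso → Tarn → Orton → Selby at 18 km.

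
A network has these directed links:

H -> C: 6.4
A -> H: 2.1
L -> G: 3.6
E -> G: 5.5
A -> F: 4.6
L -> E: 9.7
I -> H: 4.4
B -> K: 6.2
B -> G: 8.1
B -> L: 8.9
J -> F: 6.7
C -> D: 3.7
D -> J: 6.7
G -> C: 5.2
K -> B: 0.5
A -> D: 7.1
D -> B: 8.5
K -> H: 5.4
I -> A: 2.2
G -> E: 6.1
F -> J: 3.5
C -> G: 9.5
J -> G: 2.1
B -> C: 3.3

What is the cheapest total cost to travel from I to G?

12.4

Shortest distances from I:
I: 0
A: 2.2  (via I)
H: 4.3  (via A)
F: 6.8  (via A)
D: 9.3  (via A)
J: 10.3  (via F)
C: 10.7  (via H)
G: 12.4  (via J)
Shortest route: I–A–F–J–G = 12.4.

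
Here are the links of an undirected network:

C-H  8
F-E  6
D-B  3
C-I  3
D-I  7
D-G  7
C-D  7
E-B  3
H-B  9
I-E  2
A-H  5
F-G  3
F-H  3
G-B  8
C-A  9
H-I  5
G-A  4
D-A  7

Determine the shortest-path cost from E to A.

12

Settle nodes by increasing distance from E:
E: 0
I: 2  (via E)
B: 3  (via E)
C: 5  (via I)
D: 6  (via B)
F: 6  (via E)
H: 7  (via I)
G: 9  (via F)
A: 12  (via H)
Shortest route: E → I → H → A = 12.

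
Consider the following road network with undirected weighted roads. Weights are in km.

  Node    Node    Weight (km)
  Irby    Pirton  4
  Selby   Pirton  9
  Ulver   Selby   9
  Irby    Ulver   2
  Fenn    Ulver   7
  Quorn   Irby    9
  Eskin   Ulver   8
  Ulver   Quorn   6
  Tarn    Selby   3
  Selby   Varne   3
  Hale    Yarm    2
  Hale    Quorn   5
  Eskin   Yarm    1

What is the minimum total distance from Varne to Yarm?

Enumerating some paths:
Varne → Selby → Pirton → Irby → Ulver → Eskin → Yarm: 3+9+4+2+8+1 = 27
Varne → Selby → Ulver → Quorn → Hale → Yarm: 3+9+6+5+2 = 25
Varne → Selby → Ulver → Eskin → Yarm: 3+9+8+1 = 21
Cheapest is Varne → Selby → Ulver → Eskin → Yarm at 21 km.

21 km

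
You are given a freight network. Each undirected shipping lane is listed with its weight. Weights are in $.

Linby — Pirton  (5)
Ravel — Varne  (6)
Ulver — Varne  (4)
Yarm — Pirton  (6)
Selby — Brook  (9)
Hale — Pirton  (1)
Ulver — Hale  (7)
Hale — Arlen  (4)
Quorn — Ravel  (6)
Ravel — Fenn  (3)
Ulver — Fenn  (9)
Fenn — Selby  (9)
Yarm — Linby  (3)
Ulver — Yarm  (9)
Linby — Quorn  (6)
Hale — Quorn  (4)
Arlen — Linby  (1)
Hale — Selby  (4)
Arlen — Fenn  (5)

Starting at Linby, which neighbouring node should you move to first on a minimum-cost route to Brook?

Compare a few routes:
Linby → Pirton → Hale → Selby → Brook: 5+1+4+9 = 19
Linby → Arlen → Hale → Selby → Brook: 1+4+4+9 = 18
Cheapest is Linby → Arlen → Hale → Selby → Brook at $18.
So from Linby the first move is to Arlen.

Arlen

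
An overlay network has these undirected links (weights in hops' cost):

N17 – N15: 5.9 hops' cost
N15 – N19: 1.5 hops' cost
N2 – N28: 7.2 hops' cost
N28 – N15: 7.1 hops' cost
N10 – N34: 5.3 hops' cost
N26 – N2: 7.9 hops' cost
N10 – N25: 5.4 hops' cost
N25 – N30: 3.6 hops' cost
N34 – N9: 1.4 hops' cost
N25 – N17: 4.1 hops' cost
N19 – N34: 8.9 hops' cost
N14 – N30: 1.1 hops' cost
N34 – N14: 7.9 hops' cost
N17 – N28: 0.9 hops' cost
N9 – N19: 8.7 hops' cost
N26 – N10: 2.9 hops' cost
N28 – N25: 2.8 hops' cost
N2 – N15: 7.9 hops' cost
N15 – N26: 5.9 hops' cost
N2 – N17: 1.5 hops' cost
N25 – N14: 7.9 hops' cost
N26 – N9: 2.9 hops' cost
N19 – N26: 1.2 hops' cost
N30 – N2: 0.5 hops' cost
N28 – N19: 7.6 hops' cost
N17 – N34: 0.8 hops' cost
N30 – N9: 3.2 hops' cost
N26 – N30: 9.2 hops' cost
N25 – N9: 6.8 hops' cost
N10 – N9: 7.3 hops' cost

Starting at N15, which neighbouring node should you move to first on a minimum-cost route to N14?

N17

Compare a few routes:
N15 - N19 - N26 - N9 - N30 - N14: 1.5+1.2+2.9+3.2+1.1 = 9.9
N15 - N2 - N30 - N14: 7.9+0.5+1.1 = 9.5
N15 - N17 - N2 - N30 - N14: 5.9+1.5+0.5+1.1 = 9
Cheapest is N15 - N17 - N2 - N30 - N14 at 9 hops' cost.
So from N15 the first move is to N17.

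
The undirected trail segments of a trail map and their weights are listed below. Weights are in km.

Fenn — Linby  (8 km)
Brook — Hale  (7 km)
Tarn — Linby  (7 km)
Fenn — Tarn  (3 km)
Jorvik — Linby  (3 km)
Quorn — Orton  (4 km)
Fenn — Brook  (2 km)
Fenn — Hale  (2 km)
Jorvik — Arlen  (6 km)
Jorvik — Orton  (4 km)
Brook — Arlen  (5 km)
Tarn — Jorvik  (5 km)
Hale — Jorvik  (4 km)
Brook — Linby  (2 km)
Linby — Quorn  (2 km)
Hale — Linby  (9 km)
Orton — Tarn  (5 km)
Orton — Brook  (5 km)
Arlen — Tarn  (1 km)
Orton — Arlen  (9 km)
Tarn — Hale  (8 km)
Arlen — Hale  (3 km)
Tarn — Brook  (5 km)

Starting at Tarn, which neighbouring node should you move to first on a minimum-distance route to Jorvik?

Enumerating some paths:
Tarn–Arlen–Hale–Jorvik: 1+3+4 = 8
Tarn–Jorvik: 5 = 5
Tarn–Orton–Jorvik: 5+4 = 9
Tarn–Arlen–Jorvik: 1+6 = 7
The minimum is 5 km via Tarn–Jorvik.
So from Tarn the first move is to Jorvik.

Jorvik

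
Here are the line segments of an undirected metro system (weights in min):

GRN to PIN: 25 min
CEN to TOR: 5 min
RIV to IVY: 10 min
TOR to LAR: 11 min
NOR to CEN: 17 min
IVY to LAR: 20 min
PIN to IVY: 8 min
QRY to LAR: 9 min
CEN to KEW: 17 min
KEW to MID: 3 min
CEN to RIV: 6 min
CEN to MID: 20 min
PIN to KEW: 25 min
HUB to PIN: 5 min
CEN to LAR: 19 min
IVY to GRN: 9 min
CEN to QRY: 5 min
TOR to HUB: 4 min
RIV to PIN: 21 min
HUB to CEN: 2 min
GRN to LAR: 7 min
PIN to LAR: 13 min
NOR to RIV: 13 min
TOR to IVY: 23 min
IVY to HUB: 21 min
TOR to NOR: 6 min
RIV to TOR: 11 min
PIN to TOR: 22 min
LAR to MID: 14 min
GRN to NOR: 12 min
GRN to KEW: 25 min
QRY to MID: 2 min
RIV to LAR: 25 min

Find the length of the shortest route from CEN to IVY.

Compare a few routes:
CEN–RIV–IVY: 6+10 = 16
CEN–HUB–PIN–IVY: 2+5+8 = 15
The minimum is 15 min via CEN–HUB–PIN–IVY.

15 min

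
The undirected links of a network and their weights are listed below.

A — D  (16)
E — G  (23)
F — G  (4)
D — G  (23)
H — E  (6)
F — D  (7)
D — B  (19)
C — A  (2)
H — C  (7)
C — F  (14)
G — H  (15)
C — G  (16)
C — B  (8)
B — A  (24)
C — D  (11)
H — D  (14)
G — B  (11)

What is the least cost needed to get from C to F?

14

Settle nodes by increasing distance from C:
C: 0
A: 2  (via C)
H: 7  (via C)
B: 8  (via C)
D: 11  (via C)
E: 13  (via H)
F: 14  (via C)
Shortest route: C → F = 14.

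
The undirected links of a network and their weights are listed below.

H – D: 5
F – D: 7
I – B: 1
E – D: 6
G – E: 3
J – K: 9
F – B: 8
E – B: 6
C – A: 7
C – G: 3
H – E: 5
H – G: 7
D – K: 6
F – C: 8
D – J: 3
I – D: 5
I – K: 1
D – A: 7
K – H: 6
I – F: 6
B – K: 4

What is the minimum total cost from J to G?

Shortest distances from J:
J: 0
D: 3  (via J)
H: 8  (via D)
I: 8  (via D)
B: 9  (via I)
E: 9  (via D)
K: 9  (via J)
A: 10  (via D)
F: 10  (via D)
G: 12  (via E)
Shortest route: J → D → E → G = 12.

12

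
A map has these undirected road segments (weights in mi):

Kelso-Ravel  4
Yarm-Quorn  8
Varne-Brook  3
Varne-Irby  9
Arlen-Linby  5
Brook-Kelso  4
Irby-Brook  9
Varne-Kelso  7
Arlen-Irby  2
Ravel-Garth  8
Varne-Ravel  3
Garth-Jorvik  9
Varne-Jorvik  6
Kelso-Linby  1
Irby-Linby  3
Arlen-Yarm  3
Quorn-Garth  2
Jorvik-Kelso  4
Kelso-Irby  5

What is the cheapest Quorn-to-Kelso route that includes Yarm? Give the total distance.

Best Quorn to Yarm: Quorn → Yarm costing 8
Shortest Yarm→Kelso: Yarm → Arlen → Linby → Kelso = 9
Total via Yarm: 8 + 9 = 17 mi.

17 mi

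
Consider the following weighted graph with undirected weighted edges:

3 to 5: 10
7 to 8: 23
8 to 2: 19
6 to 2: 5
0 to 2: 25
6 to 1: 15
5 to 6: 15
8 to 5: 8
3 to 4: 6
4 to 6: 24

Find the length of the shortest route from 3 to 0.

Enumerating some paths:
3 → 4 → 6 → 5 → 8 → 2 → 0: 6+24+15+8+19+25 = 97
3 → 4 → 6 → 2 → 0: 6+24+5+25 = 60
3 → 5 → 8 → 2 → 0: 10+8+19+25 = 62
3 → 5 → 6 → 2 → 0: 10+15+5+25 = 55
The minimum is 55 via 3 → 5 → 6 → 2 → 0.

55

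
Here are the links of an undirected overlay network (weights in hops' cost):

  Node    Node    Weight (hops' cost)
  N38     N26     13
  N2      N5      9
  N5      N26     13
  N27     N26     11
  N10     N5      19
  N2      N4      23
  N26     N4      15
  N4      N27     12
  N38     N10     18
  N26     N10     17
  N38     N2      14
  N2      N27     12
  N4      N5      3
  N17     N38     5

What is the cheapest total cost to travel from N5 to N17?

28 hops' cost

Compare a few routes:
N5–N4–N26–N38–N17: 3+15+13+5 = 36
N5–N2–N38–N17: 9+14+5 = 28
N5–N26–N38–N17: 13+13+5 = 31
Cheapest is N5–N2–N38–N17 at 28 hops' cost.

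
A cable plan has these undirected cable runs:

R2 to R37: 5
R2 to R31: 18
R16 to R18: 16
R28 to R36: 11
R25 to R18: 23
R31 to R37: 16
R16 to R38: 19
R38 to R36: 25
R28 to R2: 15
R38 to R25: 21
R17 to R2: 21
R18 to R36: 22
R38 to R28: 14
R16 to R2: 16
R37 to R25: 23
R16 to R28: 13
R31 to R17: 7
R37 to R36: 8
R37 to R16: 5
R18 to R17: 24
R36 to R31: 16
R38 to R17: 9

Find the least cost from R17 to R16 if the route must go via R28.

36

Best R17 to R28: R17 → R38 → R28 costing 23
Shortest R28→R16: R28 → R16 = 13
Total via R28: 23 + 13 = 36.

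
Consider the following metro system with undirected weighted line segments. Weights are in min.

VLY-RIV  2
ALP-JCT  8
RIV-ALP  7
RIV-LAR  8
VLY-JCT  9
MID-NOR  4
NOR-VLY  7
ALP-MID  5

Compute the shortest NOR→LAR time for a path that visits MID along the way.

Shortest NOR→MID: NOR → MID = 4
Shortest MID→LAR: MID → ALP → RIV → LAR = 20
Total via MID: 4 + 20 = 24 min.

24 min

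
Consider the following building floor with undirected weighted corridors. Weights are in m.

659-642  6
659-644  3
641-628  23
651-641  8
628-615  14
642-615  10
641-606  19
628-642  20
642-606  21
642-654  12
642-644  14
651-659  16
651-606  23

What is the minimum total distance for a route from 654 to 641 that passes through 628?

Best 654 to 628: 654 → 642 → 628 costing 32
Shortest 628→641: 628 → 641 = 23
Total via 628: 32 + 23 = 55 m.

55 m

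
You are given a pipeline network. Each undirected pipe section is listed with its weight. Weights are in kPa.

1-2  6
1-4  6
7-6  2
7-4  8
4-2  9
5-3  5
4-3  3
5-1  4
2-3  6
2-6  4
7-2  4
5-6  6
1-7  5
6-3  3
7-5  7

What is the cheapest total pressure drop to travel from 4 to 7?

8 kPa

Compare a few routes:
4 - 2 - 7: 9+4 = 13
4 - 3 - 2 - 7: 3+6+4 = 13
4 - 1 - 7: 6+5 = 11
4 - 7: 8 = 8
Cheapest is 4 - 7 at 8 kPa.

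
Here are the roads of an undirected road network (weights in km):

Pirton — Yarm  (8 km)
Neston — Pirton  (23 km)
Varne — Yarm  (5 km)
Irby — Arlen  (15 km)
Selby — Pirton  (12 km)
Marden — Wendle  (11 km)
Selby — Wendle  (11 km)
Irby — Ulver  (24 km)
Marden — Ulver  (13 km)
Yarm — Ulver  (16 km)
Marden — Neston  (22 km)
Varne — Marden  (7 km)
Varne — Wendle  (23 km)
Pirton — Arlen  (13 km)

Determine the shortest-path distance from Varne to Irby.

41 km

Settle nodes by increasing distance from Varne:
Varne: 0
Yarm: 5  (via Varne)
Marden: 7  (via Varne)
Pirton: 13  (via Yarm)
Wendle: 18  (via Marden)
Ulver: 20  (via Marden)
Selby: 25  (via Pirton)
Arlen: 26  (via Pirton)
Neston: 29  (via Marden)
Irby: 41  (via Arlen)
Shortest route: Varne → Yarm → Pirton → Arlen → Irby = 41 km.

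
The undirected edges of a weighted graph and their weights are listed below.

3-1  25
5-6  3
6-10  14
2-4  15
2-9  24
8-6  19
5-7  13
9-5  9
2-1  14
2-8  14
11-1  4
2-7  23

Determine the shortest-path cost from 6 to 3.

72

Settle nodes by increasing distance from 6:
6: 0
5: 3  (via 6)
9: 12  (via 5)
10: 14  (via 6)
7: 16  (via 5)
8: 19  (via 6)
2: 33  (via 8)
1: 47  (via 2)
4: 48  (via 2)
11: 51  (via 1)
3: 72  (via 1)
Shortest route: 6 → 8 → 2 → 1 → 3 = 72.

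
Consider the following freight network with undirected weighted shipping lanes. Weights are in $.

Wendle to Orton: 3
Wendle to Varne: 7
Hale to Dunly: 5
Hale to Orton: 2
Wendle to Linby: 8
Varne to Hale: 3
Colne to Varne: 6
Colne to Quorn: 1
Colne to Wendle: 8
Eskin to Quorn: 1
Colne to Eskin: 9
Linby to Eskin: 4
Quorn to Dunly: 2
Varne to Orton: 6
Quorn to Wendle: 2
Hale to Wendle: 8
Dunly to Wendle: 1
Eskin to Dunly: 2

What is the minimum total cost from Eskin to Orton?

Running Dijkstra from Eskin:
Eskin: 0
Quorn: 1  (via Eskin)
Dunly: 2  (via Eskin)
Colne: 2  (via Quorn)
Wendle: 3  (via Quorn)
Linby: 4  (via Eskin)
Orton: 6  (via Wendle)
Shortest route: Eskin → Quorn → Wendle → Orton = $6.

$6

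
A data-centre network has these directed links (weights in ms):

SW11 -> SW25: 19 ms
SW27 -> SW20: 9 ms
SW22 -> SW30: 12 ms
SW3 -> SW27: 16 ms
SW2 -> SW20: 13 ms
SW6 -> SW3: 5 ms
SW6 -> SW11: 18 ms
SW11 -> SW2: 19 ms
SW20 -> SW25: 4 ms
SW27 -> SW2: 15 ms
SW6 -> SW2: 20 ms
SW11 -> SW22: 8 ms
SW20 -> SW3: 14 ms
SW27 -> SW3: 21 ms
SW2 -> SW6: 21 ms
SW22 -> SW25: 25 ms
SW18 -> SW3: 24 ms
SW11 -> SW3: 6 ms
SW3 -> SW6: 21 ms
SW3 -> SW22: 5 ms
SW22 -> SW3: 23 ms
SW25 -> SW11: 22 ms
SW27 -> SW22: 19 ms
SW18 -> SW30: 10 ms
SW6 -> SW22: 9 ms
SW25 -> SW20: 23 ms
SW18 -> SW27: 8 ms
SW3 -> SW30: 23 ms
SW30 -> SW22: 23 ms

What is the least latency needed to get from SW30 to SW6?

Candidate routes:
SW30 → SW22 → SW3 → SW6: 23+23+21 = 67
SW30 → SW22 → SW25 → SW11 → SW3 → SW6: 23+25+22+6+21 = 97
Cheapest is SW30 → SW22 → SW3 → SW6 at 67 ms.

67 ms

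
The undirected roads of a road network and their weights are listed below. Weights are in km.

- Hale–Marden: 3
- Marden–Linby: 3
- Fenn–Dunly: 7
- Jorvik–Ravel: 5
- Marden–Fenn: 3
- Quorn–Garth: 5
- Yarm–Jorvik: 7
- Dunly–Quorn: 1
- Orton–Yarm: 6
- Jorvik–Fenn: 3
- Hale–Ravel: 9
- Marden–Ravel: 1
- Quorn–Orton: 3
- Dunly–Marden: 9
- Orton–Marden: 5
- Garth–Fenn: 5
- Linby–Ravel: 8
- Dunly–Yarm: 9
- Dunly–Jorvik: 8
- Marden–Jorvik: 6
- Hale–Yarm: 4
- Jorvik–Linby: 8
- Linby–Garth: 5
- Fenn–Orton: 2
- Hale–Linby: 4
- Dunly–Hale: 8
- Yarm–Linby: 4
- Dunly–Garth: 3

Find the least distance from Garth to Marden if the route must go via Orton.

12 km

Best Garth to Orton: Garth–Dunly–Quorn–Orton costing 7
Shortest Orton→Marden: Orton–Marden = 5
Total via Orton: 7 + 5 = 12 km.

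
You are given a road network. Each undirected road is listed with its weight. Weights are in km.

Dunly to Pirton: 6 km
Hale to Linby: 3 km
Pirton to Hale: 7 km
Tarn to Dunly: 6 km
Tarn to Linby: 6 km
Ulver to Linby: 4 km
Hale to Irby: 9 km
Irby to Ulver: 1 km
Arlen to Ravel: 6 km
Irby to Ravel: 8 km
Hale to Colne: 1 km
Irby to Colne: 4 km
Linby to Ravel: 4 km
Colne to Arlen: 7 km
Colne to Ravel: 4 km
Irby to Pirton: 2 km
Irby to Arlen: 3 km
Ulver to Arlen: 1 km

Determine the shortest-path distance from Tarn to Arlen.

11 km

Shortest distances from Tarn:
Tarn: 0
Dunly: 6  (via Tarn)
Linby: 6  (via Tarn)
Hale: 9  (via Linby)
Colne: 10  (via Hale)
Ulver: 10  (via Linby)
Ravel: 10  (via Linby)
Irby: 11  (via Ulver)
Arlen: 11  (via Ulver)
Shortest route: Tarn–Linby–Ulver–Arlen = 11 km.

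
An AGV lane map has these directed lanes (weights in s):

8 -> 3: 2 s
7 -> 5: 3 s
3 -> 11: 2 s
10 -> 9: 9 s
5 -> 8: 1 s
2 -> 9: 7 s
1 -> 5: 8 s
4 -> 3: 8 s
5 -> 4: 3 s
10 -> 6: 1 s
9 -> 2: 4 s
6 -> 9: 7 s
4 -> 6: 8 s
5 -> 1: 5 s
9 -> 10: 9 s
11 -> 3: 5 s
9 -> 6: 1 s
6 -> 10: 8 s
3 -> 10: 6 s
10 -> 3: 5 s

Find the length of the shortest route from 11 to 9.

19 s

Enumerating some paths:
11–3–10–9: 5+6+9 = 20
11–3–10–6–9: 5+6+1+7 = 19
The minimum is 19 s via 11–3–10–6–9.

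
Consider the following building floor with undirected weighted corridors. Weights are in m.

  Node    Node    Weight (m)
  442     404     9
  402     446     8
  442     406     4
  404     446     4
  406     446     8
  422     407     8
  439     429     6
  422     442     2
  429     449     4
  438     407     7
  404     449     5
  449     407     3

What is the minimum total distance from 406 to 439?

27 m

Candidate routes:
406 - 442 - 404 - 449 - 429 - 439: 4+9+5+4+6 = 28
406 - 446 - 404 - 442 - 422 - 407 - 449 - 429 - 439: 8+4+9+2+8+3+4+6 = 44
406 - 446 - 404 - 449 - 429 - 439: 8+4+5+4+6 = 27
The minimum is 27 m via 406 - 446 - 404 - 449 - 429 - 439.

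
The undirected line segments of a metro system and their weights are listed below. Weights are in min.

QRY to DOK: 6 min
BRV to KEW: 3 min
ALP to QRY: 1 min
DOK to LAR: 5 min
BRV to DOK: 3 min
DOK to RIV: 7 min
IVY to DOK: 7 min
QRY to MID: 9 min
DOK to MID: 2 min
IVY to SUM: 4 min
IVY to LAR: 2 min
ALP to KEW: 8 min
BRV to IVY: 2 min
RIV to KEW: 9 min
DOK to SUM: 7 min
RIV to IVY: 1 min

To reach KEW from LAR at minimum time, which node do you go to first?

IVY

Enumerating some paths:
LAR - IVY - BRV - KEW: 2+2+3 = 7
LAR - DOK - BRV - KEW: 5+3+3 = 11
Cheapest is LAR - IVY - BRV - KEW at 7 min.
So from LAR the first move is to IVY.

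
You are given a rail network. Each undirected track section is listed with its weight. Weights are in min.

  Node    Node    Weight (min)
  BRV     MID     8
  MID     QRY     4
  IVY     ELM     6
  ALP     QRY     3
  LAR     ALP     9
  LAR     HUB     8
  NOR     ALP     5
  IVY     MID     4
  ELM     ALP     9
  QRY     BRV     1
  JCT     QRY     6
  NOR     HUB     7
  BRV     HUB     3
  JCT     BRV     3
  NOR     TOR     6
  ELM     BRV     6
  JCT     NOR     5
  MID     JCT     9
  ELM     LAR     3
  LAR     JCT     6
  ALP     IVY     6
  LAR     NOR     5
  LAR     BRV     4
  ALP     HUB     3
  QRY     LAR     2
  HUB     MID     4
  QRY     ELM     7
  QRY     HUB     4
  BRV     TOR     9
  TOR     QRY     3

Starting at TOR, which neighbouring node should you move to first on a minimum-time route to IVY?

Enumerating some paths:
TOR–QRY–MID–IVY: 3+4+4 = 11
TOR–QRY–ALP–IVY: 3+3+6 = 12
TOR–QRY–HUB–MID–IVY: 3+4+4+4 = 15
TOR–QRY–LAR–ELM–IVY: 3+2+3+6 = 14
The minimum is 11 min via TOR–QRY–MID–IVY.
So from TOR the first move is to QRY.

QRY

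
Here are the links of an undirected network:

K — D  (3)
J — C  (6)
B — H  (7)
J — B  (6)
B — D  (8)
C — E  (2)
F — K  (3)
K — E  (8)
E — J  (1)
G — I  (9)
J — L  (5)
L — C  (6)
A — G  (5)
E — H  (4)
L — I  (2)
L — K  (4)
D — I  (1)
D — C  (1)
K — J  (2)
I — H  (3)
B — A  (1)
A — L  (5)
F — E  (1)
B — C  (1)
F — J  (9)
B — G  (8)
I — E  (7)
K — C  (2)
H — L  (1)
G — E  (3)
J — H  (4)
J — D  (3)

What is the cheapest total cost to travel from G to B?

Running Dijkstra from G:
G: 0
E: 3  (via G)
F: 4  (via E)
J: 4  (via E)
A: 5  (via G)
C: 5  (via E)
B: 6  (via A)
Shortest route: G → A → B = 6.

6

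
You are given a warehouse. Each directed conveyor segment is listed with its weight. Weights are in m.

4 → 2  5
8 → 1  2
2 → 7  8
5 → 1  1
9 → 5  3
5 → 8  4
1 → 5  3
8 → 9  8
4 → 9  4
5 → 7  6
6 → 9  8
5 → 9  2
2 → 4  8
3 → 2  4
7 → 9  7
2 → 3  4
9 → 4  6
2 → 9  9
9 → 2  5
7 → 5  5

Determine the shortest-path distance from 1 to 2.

Settle nodes by increasing distance from 1:
1: 0
5: 3  (via 1)
9: 5  (via 5)
8: 7  (via 5)
7: 9  (via 5)
2: 10  (via 9)
Shortest route: 1 → 5 → 9 → 2 = 10 m.

10 m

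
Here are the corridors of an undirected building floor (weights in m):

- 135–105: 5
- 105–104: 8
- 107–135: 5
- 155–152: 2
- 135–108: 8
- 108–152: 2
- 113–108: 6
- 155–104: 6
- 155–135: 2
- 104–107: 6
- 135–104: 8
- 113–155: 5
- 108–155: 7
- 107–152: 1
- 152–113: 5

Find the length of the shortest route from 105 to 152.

9 m

Shortest distances from 105:
105: 0
135: 5  (via 105)
155: 7  (via 135)
104: 8  (via 105)
152: 9  (via 155)
Shortest route: 105–135–155–152 = 9 m.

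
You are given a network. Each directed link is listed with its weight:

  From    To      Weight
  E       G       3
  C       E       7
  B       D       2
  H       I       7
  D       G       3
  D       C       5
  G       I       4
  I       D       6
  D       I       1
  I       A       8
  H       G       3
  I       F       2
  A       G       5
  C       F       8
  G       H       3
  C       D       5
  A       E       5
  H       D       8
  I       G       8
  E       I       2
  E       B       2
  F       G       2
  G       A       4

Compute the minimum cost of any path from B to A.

Enumerating some paths:
B–D–G–A: 2+3+4 = 9
B–D–I–A: 2+1+8 = 11
Cheapest is B–D–G–A at 9.

9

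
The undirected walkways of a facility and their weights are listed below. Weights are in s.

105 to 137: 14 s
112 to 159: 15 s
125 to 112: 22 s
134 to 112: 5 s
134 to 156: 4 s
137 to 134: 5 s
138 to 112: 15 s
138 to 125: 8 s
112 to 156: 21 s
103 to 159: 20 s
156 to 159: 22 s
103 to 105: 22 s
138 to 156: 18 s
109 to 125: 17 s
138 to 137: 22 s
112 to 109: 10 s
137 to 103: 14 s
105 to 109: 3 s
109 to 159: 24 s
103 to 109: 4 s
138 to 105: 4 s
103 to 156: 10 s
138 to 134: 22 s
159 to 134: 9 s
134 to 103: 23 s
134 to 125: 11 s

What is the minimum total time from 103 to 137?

14 s

Enumerating some paths:
103–156–134–137: 10+4+5 = 19
103–137: 14 = 14
The minimum is 14 s via 103–137.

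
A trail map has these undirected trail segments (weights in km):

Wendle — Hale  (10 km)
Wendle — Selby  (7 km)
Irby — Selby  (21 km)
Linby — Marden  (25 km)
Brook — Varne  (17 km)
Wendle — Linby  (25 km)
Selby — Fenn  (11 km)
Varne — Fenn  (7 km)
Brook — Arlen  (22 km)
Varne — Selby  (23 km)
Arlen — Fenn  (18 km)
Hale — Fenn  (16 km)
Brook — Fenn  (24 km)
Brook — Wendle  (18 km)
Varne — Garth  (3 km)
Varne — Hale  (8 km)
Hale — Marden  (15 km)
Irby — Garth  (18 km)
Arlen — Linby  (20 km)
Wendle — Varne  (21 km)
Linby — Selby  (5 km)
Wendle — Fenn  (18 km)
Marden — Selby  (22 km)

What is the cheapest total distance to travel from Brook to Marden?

40 km

Shortest distances from Brook:
Brook: 0
Varne: 17  (via Brook)
Wendle: 18  (via Brook)
Garth: 20  (via Varne)
Arlen: 22  (via Brook)
Fenn: 24  (via Brook)
Hale: 25  (via Varne)
Selby: 25  (via Wendle)
Linby: 30  (via Selby)
Irby: 38  (via Garth)
Marden: 40  (via Hale)
Shortest route: Brook → Varne → Hale → Marden = 40 km.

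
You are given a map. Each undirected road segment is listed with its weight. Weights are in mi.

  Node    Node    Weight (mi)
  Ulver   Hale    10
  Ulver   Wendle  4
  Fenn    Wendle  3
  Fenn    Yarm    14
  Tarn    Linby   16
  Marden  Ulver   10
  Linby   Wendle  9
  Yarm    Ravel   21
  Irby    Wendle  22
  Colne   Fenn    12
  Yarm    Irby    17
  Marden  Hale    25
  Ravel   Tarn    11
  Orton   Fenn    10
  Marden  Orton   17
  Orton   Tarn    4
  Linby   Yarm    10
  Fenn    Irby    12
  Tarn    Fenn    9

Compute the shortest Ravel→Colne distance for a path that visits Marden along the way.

61 mi

Shortest Ravel→Marden: Ravel → Tarn → Orton → Marden = 32
Best Marden to Colne: Marden → Ulver → Wendle → Fenn → Colne costing 29
Total via Marden: 32 + 29 = 61 mi.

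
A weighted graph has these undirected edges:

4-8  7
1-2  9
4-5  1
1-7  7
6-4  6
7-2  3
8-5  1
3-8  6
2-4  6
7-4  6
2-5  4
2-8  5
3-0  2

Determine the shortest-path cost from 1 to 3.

20

Candidate routes:
1 → 7 → 2 → 5 → 8 → 3: 7+3+4+1+6 = 21
1 → 2 → 8 → 3: 9+5+6 = 20
1 → 7 → 4 → 5 → 8 → 3: 7+6+1+1+6 = 21
1 → 7 → 2 → 8 → 3: 7+3+5+6 = 21
Cheapest is 1 → 2 → 8 → 3 at 20.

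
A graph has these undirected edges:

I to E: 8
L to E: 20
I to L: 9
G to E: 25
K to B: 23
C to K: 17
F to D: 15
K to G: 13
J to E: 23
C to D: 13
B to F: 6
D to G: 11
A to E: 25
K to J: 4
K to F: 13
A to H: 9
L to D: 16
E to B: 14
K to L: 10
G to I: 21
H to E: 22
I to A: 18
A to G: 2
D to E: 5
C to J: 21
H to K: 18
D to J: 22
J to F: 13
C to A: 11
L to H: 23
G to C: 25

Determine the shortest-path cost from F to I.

28

Enumerating some paths:
F → B → E → I: 6+14+8 = 28
F → K → L → I: 13+10+9 = 32
Cheapest is F → B → E → I at 28.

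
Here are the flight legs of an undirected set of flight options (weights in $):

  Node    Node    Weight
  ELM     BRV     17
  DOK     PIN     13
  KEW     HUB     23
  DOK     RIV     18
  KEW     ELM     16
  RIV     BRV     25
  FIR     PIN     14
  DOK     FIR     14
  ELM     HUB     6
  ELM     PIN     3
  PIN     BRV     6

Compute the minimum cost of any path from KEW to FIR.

$33

Shortest distances from KEW:
KEW: 0
ELM: 16  (via KEW)
PIN: 19  (via ELM)
HUB: 22  (via ELM)
BRV: 25  (via PIN)
DOK: 32  (via PIN)
FIR: 33  (via PIN)
Shortest route: KEW–ELM–PIN–FIR = $33.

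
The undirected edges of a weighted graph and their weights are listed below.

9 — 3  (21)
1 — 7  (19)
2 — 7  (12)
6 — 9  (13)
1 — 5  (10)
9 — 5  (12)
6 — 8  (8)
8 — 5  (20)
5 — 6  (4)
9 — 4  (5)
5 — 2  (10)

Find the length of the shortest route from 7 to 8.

34

Running Dijkstra from 7:
7: 0
2: 12  (via 7)
1: 19  (via 7)
5: 22  (via 2)
6: 26  (via 5)
8: 34  (via 6)
Shortest route: 7 → 2 → 5 → 6 → 8 = 34.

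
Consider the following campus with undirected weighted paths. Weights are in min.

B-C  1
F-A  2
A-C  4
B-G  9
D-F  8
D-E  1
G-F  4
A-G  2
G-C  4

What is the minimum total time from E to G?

13 min

Settle nodes by increasing distance from E:
E: 0
D: 1  (via E)
F: 9  (via D)
A: 11  (via F)
G: 13  (via F)
Shortest route: E–D–F–G = 13 min.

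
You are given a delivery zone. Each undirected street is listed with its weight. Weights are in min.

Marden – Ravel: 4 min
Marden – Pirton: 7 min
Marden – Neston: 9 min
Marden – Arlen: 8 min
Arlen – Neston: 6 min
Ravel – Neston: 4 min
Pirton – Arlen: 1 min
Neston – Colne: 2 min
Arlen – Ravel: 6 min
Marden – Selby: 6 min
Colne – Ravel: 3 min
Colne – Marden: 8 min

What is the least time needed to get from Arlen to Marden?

8 min

Settle nodes by increasing distance from Arlen:
Arlen: 0
Pirton: 1  (via Arlen)
Neston: 6  (via Arlen)
Ravel: 6  (via Arlen)
Marden: 8  (via Arlen)
Shortest route: Arlen–Marden = 8 min.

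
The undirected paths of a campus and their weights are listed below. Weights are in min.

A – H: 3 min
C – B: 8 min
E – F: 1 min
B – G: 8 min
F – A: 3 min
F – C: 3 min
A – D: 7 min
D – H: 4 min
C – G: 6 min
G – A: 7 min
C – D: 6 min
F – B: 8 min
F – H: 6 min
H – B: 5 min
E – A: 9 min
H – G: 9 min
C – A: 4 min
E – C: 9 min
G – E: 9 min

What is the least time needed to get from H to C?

Compare a few routes:
H–F–C: 6+3 = 9
H–A–C: 3+4 = 7
H–A–F–C: 3+3+3 = 9
The minimum is 7 min via H–A–C.

7 min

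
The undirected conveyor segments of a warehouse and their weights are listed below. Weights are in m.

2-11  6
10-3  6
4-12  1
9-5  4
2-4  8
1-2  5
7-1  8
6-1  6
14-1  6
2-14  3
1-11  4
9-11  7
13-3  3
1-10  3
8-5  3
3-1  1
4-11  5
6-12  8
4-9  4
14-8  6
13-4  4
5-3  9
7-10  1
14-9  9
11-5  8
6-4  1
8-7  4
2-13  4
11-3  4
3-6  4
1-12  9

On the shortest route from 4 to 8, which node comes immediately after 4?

Candidate routes:
4 - 9 - 5 - 8: 4+4+3 = 11
4 - 6 - 3 - 1 - 10 - 7 - 8: 1+4+1+3+1+4 = 14
4 - 6 - 1 - 10 - 7 - 8: 1+6+3+1+4 = 15
Cheapest is 4 - 9 - 5 - 8 at 11 m.
So from 4 the first move is to 9.

9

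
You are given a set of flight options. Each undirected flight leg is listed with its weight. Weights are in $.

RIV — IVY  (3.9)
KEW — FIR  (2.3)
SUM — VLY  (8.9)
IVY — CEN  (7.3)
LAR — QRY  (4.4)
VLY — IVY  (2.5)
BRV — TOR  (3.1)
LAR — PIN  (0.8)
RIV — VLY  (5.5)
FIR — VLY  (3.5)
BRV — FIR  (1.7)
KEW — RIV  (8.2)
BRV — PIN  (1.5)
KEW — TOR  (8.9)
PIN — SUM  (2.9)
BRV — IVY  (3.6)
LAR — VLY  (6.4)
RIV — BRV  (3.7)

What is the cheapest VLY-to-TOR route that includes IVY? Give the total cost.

Shortest VLY→IVY: VLY → IVY = 2.5
Shortest IVY→TOR: IVY → BRV → TOR = 6.7
Total via IVY: 2.5 + 6.7 = $9.2.

$9.2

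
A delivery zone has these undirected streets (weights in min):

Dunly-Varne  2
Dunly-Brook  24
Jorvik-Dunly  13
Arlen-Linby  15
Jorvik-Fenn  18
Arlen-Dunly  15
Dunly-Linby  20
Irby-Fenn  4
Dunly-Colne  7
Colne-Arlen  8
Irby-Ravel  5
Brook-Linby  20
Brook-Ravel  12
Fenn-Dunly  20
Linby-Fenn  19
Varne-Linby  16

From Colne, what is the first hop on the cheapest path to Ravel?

Enumerating some paths:
Colne - Dunly - Fenn - Irby - Ravel: 7+20+4+5 = 36
Colne - Dunly - Brook - Ravel: 7+24+12 = 43
Cheapest is Colne - Dunly - Fenn - Irby - Ravel at 36 min.
So from Colne the first move is to Dunly.

Dunly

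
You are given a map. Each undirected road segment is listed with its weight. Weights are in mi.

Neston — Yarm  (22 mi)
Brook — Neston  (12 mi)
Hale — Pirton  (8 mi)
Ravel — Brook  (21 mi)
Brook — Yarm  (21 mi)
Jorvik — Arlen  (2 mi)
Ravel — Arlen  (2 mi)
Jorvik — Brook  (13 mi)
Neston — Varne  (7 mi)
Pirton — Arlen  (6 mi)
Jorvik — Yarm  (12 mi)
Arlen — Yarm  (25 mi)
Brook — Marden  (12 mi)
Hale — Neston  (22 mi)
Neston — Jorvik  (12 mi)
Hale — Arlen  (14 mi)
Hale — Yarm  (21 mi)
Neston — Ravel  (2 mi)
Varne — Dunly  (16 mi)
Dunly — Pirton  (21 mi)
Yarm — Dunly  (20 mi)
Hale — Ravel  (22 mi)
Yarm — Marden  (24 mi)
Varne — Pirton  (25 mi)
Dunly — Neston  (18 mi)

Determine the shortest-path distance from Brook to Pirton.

Running Dijkstra from Brook:
Brook: 0
Marden: 12  (via Brook)
Neston: 12  (via Brook)
Jorvik: 13  (via Brook)
Ravel: 14  (via Neston)
Arlen: 15  (via Jorvik)
Varne: 19  (via Neston)
Pirton: 21  (via Arlen)
Shortest route: Brook → Jorvik → Arlen → Pirton = 21 mi.

21 mi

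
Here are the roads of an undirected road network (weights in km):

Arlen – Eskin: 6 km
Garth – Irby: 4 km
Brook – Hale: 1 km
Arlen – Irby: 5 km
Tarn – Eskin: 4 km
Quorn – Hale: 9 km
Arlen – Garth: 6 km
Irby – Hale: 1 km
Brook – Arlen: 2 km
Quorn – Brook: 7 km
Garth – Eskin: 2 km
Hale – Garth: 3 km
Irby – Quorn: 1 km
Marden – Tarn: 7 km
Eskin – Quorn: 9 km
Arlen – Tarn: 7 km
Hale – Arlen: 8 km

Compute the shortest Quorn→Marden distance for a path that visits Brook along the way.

Shortest Quorn→Brook: Quorn → Irby → Hale → Brook = 3
Shortest Brook→Marden: Brook → Arlen → Tarn → Marden = 16
Total via Brook: 3 + 16 = 19 km.

19 km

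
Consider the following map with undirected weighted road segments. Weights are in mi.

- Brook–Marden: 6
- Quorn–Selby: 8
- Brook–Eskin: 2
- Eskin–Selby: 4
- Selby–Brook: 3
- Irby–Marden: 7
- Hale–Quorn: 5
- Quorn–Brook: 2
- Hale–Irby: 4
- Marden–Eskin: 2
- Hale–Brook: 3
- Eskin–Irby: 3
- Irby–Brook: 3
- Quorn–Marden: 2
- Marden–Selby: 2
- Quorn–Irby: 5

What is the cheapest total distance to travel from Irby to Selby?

Enumerating some paths:
Irby → Brook → Selby: 3+3 = 6
Irby → Eskin → Selby: 3+4 = 7
Irby → Eskin → Brook → Selby: 3+2+3 = 8
Irby → Eskin → Marden → Selby: 3+2+2 = 7
Cheapest is Irby → Brook → Selby at 6 mi.

6 mi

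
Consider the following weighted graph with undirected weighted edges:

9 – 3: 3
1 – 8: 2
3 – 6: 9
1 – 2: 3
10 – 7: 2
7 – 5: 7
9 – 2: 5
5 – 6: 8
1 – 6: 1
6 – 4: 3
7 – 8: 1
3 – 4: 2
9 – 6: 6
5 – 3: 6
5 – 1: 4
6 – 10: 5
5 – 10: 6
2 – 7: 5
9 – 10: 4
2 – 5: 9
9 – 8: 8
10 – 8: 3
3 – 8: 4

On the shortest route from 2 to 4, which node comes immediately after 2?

Compare a few routes:
2–1–8–3–4: 3+2+4+2 = 11
2–9–3–4: 5+3+2 = 10
2–7–8–1–6–4: 5+1+2+1+3 = 12
2–1–6–4: 3+1+3 = 7
The minimum is 7 via 2–1–6–4.
So from 2 the first move is to 1.

1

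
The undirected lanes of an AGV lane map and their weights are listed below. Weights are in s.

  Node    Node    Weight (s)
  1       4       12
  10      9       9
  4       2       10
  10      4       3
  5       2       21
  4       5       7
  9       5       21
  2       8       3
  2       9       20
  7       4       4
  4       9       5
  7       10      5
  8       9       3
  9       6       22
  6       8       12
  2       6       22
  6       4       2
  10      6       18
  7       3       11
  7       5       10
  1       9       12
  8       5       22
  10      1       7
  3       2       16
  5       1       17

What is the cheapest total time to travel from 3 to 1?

Candidate routes:
3 → 7 → 4 → 10 → 1: 11+4+3+7 = 25
3 → 7 → 10 → 1: 11+5+7 = 23
Cheapest is 3 → 7 → 10 → 1 at 23 s.

23 s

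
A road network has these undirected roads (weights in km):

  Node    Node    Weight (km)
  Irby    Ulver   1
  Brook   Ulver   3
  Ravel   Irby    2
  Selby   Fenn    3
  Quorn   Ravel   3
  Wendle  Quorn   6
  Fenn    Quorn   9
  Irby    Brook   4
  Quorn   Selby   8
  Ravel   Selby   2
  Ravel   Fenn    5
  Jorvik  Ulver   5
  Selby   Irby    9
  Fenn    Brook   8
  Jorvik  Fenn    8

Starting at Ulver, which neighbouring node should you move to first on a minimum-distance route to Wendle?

Enumerating some paths:
Ulver → Irby → Ravel → Selby → Quorn → Wendle: 1+2+2+8+6 = 19
Ulver → Brook → Irby → Ravel → Quorn → Wendle: 3+4+2+3+6 = 18
Ulver → Irby → Ravel → Quorn → Wendle: 1+2+3+6 = 12
The minimum is 12 km via Ulver → Irby → Ravel → Quorn → Wendle.
So from Ulver the first move is to Irby.

Irby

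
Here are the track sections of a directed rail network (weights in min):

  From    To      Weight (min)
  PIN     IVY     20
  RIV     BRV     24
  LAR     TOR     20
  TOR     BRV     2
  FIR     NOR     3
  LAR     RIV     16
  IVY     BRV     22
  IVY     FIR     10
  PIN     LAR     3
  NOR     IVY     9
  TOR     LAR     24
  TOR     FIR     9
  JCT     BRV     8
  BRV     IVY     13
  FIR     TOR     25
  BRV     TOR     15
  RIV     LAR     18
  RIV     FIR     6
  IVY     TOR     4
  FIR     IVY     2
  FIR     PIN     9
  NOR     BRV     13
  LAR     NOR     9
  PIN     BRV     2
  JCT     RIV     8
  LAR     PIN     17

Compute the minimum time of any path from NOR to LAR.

31 min

Settle nodes by increasing distance from NOR:
NOR: 0
IVY: 9  (via NOR)
BRV: 13  (via NOR)
TOR: 13  (via IVY)
FIR: 19  (via IVY)
PIN: 28  (via FIR)
LAR: 31  (via PIN)
Shortest route: NOR → IVY → FIR → PIN → LAR = 31 min.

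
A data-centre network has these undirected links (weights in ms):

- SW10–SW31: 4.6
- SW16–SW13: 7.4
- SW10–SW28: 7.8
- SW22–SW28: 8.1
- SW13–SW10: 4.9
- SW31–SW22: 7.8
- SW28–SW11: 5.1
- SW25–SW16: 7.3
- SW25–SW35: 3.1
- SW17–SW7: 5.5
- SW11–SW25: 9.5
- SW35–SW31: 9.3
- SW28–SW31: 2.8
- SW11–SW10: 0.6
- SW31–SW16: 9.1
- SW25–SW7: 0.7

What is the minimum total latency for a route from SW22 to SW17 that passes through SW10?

Shortest SW22→SW10: SW22–SW31–SW10 = 12.4
Best SW10 to SW17: SW10–SW11–SW25–SW7–SW17 costing 16.3
Total via SW10: 12.4 + 16.3 = 28.7 ms.

28.7 ms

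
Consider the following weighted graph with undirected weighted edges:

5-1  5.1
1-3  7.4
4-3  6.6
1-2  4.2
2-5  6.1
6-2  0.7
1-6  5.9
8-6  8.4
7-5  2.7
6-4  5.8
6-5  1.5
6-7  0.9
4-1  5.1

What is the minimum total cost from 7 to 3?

13.2

Enumerating some paths:
7 - 6 - 4 - 3: 0.9+5.8+6.6 = 13.3
7 - 6 - 2 - 1 - 3: 0.9+0.7+4.2+7.4 = 13.2
The minimum is 13.2 via 7 - 6 - 2 - 1 - 3.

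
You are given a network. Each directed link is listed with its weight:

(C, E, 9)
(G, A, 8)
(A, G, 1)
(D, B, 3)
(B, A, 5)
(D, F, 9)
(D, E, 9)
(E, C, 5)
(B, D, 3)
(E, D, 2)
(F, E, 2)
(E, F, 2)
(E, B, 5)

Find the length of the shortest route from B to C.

17

Shortest distances from B:
B: 0
D: 3  (via B)
A: 5  (via B)
G: 6  (via A)
E: 12  (via D)
F: 12  (via D)
C: 17  (via E)
Shortest route: B → D → E → C = 17.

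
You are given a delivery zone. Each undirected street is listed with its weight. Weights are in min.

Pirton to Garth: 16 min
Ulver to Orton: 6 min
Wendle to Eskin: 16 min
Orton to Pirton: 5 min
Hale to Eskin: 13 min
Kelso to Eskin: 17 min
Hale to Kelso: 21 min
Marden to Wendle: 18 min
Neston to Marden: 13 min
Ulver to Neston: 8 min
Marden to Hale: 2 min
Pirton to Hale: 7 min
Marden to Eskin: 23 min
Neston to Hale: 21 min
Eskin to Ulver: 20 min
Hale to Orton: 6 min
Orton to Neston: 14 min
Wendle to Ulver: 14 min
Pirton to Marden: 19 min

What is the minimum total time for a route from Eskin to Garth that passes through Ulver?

47 min

Best Eskin to Ulver: Eskin → Ulver costing 20
Shortest Ulver→Garth: Ulver → Orton → Pirton → Garth = 27
Total via Ulver: 20 + 27 = 47 min.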